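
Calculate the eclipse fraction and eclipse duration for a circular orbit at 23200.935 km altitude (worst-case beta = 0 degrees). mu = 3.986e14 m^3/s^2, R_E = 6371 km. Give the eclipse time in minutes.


r = 29571.9350 km
T = 843.4893 min
Eclipse fraction = arcsin(R_E/r)/pi = arcsin(6371.0000/29571.9350)/pi
= arcsin(0.2154408)/pi = 0.06911882
Eclipse duration = 0.06911882 * 843.4893 = 58.3010 min

58.3010 minutes


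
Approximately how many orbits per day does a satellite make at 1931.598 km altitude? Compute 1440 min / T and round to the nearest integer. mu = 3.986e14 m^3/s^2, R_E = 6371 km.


r = 8.302598e+06 m
T = 2*pi*sqrt(r^3/mu) = 7528.9123 s = 125.4819 min
revs/day = 1440 / 125.4819 = 11.4758
Rounded: 11 revolutions per day

11 revolutions per day


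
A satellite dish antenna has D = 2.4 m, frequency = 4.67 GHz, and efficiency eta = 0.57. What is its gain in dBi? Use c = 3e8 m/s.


lambda = c/f = 3e8 / 4.67e+09 = 0.06423983 m
G = eta*(pi*D/lambda)^2 = 0.57*(pi*2.4/0.06423983)^2
G = 7852.1455 (linear)
G = 10*log10(7852.1455) = 38.9499 dBi

38.9499 dBi


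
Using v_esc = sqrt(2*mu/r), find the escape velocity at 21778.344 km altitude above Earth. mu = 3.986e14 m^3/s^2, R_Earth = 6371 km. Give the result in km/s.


r = 6371.0 + 21778.344 = 28149.3440 km = 2.8149344e+07 m
v_esc = sqrt(2*mu/r) = sqrt(2*3.986e14 / 2.8149344e+07)
v_esc = 5321.6892 m/s = 5.3217 km/s

5.3217 km/s


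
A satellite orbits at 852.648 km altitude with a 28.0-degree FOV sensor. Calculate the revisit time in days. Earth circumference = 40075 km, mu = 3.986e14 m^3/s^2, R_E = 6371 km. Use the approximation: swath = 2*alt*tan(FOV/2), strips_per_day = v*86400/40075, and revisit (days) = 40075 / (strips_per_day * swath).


swath = 2*852.648*tan(0.2443461) = 425.1780 km
v = sqrt(mu/r) = 7428.3158 m/s = 7.4283 km/s
strips/day = v*86400/40075 = 7.4283*86400/40075 = 16.0151
coverage/day = strips * swath = 16.0151 * 425.1780 = 6809.2833 km
revisit = 40075 / 6809.2833 = 5.8853 days

5.8853 days


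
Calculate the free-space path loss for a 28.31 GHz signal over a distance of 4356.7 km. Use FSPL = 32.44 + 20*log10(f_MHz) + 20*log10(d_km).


f = 28.31 GHz = 28310.0000 MHz
d = 4356.7 km
FSPL = 32.44 + 20*log10(28310.0000) + 20*log10(4356.7)
FSPL = 32.44 + 89.0388 + 72.7832
FSPL = 194.2620 dB

194.2620 dB


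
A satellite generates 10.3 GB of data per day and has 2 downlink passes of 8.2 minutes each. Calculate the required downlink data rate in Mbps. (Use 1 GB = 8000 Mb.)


total contact time = 2 * 8.2 * 60 = 984.0000 s
data = 10.3 GB = 82400.0000 Mb
rate = 82400.0000 / 984.0000 = 83.7398 Mbps

83.7398 Mbps


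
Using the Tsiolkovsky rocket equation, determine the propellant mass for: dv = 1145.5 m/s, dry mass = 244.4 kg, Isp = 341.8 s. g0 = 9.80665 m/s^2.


ve = Isp * g0 = 341.8 * 9.80665 = 3351.912970 m/s
mass ratio = exp(dv/ve) = exp(1145.5/3351.912970) = 1.40740158
m_prop = m_dry * (mr - 1) = 244.4 * (1.40740158 - 1)
m_prop = 99.5689 kg

99.5689 kg


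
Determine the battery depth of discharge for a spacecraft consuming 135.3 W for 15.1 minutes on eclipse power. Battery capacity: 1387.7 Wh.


E_used = P * t / 60 = 135.3 * 15.1 / 60 = 34.0505 Wh
DOD = E_used / E_total * 100 = 34.0505 / 1387.7 * 100
DOD = 2.4537 %

2.4537 %


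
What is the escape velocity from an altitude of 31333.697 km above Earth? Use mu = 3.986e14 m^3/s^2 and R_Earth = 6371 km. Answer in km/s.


r = 6371.0 + 31333.697 = 37704.6970 km = 3.7704697e+07 m
v_esc = sqrt(2*mu/r) = sqrt(2*3.986e14 / 3.7704697e+07)
v_esc = 4598.1795 m/s = 4.5982 km/s

4.5982 km/s


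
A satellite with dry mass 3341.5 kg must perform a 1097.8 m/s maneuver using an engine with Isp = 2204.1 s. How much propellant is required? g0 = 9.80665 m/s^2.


ve = Isp * g0 = 2204.1 * 9.80665 = 21614.837265 m/s
mass ratio = exp(dv/ve) = exp(1097.8/21614.837265) = 1.05210107
m_prop = m_dry * (mr - 1) = 3341.5 * (1.05210107 - 1)
m_prop = 174.0957 kg

174.0957 kg


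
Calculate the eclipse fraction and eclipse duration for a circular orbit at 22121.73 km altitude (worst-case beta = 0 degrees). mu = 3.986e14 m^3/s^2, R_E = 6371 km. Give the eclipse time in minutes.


r = 28492.7300 km
T = 797.7394 min
Eclipse fraction = arcsin(R_E/r)/pi = arcsin(6371.0000/28492.7300)/pi
= arcsin(0.2236009)/pi = 0.07178122
Eclipse duration = 0.07178122 * 797.7394 = 57.2627 min

57.2627 minutes


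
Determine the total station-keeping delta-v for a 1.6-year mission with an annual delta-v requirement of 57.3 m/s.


dV = rate * years = 57.3 * 1.6
dV = 91.6800 m/s

91.6800 m/s


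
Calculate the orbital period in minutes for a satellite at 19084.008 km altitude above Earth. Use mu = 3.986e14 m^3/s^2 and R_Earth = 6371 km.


r = 25455.0080 km = 2.5455008e+07 m
T = 2*pi*sqrt(r^3/mu) = 2*pi*sqrt(1.6493762e+22 / 3.986e14)
T = 40417.6518 s = 673.6275 min

673.6275 minutes


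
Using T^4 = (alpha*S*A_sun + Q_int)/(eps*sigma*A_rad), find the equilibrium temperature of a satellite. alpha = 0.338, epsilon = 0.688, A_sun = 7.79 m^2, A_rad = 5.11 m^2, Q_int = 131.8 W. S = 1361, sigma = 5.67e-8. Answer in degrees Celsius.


Numerator = alpha*S*A_sun + Q_int = 0.338*1361*7.79 + 131.8 = 3715.3402 W
Denominator = eps*sigma*A_rad = 0.688*5.67e-8*5.11 = 1.9933906e-07 W/K^4
T^4 = 1.8638295e+10 K^4
T = 369.4890 K = 96.3390 C

96.3390 degrees Celsius


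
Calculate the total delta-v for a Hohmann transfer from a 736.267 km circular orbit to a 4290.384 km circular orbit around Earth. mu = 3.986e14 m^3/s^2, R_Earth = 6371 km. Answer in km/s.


r1 = 7107.2670 km = 7.107267e+06 m
r2 = 10661.3840 km = 1.0661384e+07 m
dv1 = sqrt(mu/r1)*(sqrt(2*r2/(r1+r2)) - 1) = 714.8522 m/s
dv2 = sqrt(mu/r2)*(1 - sqrt(2*r1/(r1+r2))) = 645.6007 m/s
total dv = |dv1| + |dv2| = 714.8522 + 645.6007 = 1360.4529 m/s = 1.3605 km/s

1.3605 km/s


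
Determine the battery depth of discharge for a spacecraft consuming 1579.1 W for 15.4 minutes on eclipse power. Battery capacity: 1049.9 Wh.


E_used = P * t / 60 = 1579.1 * 15.4 / 60 = 405.3023 Wh
DOD = E_used / E_total * 100 = 405.3023 / 1049.9 * 100
DOD = 38.6039 %

38.6039 %


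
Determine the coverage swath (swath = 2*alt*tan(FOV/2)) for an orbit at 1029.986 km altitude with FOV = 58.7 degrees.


FOV = 58.7 deg = 1.0245 rad
swath = 2 * alt * tan(FOV/2) = 2 * 1029.986 * tan(0.5122541)
swath = 2 * 1029.986 * 0.5623219
swath = 1158.3673 km

1158.3673 km


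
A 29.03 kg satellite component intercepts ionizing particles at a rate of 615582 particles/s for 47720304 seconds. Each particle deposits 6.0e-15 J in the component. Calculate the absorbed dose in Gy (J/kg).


Total energy deposited = rate * time * E_per
  = 615582 * 47720304 * 6.0e-15 = 0.1762546 J
Dose = E_total / mass = 0.1762546 / 29.03
Dose = 0.006071463 Gy

0.0061 Gy


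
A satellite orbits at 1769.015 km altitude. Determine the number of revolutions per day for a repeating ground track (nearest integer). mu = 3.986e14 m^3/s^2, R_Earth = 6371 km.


r = 8.140015e+06 m
T = 2*pi*sqrt(r^3/mu) = 7308.8497 s = 121.8142 min
revs/day = 1440 / 121.8142 = 11.8213
Rounded: 12 revolutions per day

12 revolutions per day


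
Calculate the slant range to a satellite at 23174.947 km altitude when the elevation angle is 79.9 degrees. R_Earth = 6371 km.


h = 23174.947 km, el = 79.9 deg
d = -R_E*sin(el) + sqrt((R_E*sin(el))^2 + 2*R_E*h + h^2)
d = -6371.0000*sin(1.3945) + sqrt((6371.0000*0.9845032)^2 + 2*6371.0000*23174.947 + 23174.947^2)
d = 23252.5454 km

23252.5454 km


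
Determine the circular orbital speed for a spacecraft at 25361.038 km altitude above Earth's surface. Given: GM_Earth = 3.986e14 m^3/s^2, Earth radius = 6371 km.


r = R_E + alt = 6371.0 + 25361.038 = 31732.0380 km = 3.1732038e+07 m
v = sqrt(mu/r) = sqrt(3.986e14 / 3.1732038e+07) = 3544.2118 m/s = 3.5442 km/s

3.5442 km/s


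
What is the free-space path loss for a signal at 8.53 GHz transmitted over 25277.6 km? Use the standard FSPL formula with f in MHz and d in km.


f = 8.53 GHz = 8530.0000 MHz
d = 25277.6 km
FSPL = 32.44 + 20*log10(8530.0000) + 20*log10(25277.6)
FSPL = 32.44 + 78.6190 + 88.0547
FSPL = 199.1137 dB

199.1137 dB


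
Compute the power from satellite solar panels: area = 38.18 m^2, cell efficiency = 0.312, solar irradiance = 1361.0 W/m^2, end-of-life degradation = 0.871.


P = area * eta * S * degradation
P = 38.18 * 0.312 * 1361.0 * 0.871
P = 14121.0437 W

14121.0437 W


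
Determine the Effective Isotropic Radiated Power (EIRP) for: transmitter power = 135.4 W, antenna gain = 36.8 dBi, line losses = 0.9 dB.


Pt = 135.4 W = 21.3162 dBW
EIRP = Pt_dBW + Gt - losses = 21.3162 + 36.8 - 0.9 = 57.2162 dBW

57.2162 dBW


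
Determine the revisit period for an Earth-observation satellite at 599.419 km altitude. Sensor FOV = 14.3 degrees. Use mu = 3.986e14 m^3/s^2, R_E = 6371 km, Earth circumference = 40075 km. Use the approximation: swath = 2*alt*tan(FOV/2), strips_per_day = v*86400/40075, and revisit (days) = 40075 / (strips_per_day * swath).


swath = 2*599.419*tan(0.124791) = 150.3857 km
v = sqrt(mu/r) = 7562.0441 m/s = 7.5620 km/s
strips/day = v*86400/40075 = 7.5620*86400/40075 = 16.3034
coverage/day = strips * swath = 16.3034 * 150.3857 = 2451.8051 km
revisit = 40075 / 2451.8051 = 16.3451 days

16.3451 days


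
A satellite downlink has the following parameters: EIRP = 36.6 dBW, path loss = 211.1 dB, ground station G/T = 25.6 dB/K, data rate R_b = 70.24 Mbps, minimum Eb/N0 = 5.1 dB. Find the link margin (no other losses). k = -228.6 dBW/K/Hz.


C/N0 = EIRP - FSPL + G/T - k = 36.6 - 211.1 + 25.6 - (-228.6)
C/N0 = 79.7000 dB-Hz
R_b = 70.24 Mbps = 7.024e+07 bps -> 10*log10(R_b) = 78.4658 dB-Hz
Eb/N0 = C/N0 - 10*log10(R_b) = 79.7000 - 78.4658 = 1.2342 dB
Margin = Eb/N0 - Eb/N0_req = 1.2342 - 5.1 = -3.8658 dB (negative margin: link does not close)

-3.8658 dB


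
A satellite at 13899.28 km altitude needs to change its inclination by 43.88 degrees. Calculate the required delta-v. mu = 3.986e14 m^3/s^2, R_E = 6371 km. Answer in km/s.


r = 20270.2800 km = 2.027028e+07 m
V = sqrt(mu/r) = 4434.4399 m/s
di = 43.88 deg = 0.7658505 rad
dV = 2*V*sin(di/2) = 2*4434.4399*sin(0.3829252)
dV = 3313.7278 m/s = 3.3137 km/s

3.3137 km/s


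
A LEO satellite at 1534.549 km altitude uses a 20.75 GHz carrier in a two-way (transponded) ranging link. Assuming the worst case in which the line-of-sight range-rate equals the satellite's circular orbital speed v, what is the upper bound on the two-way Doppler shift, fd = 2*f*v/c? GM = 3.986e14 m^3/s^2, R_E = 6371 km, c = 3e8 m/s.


r = 7.905549e+06 m
v = sqrt(mu/r) = 7100.7240 m/s (worst-case radial velocity)
f = 20.75 GHz = 2.075e+10 Hz
fd = 2*f*v/c = 2*2.075e+10*7100.7240/3.0e+08
fd = 982266.8143 Hz

982266.8143 Hz


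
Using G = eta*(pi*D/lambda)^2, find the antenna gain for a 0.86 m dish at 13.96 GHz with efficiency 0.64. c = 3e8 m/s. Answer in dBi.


lambda = c/f = 3e8 / 1.396e+10 = 0.02148997 m
G = eta*(pi*D/lambda)^2 = 0.64*(pi*0.86/0.02148997)^2
G = 10115.9098 (linear)
G = 10*log10(10115.9098) = 40.0500 dBi

40.0500 dBi


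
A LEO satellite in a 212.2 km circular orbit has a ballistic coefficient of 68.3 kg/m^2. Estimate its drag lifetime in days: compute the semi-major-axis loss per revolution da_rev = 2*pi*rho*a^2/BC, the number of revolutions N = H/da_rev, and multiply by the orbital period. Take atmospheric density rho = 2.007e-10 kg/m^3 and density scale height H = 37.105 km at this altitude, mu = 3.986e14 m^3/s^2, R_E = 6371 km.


a = R_E + alt = 6583.2000 km = 6.5832e+06 m
da_rev = 2*pi*rho*a^2/BC = 2*pi*2.007e-10*(6.5832e+06)^2/68.3 = 800.166999 m per revolution
N = H/da_rev = 37105.0000 m / 800.166999 m = 46.3716 revolutions
P = 2*pi*sqrt(a^3/mu) = 5315.7775 s
lifetime = N*P = 46.3716 * 5315.7775 = 246500.9488 s = 2.8530 days

2.8530 days


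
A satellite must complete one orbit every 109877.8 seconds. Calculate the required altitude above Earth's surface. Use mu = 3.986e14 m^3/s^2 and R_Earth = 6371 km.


T = 109877.8 s
r = (mu*T^2/(4*pi^2))^(1/3) = (3.986e14 * 109877.8^2 / (4*pi^2))^(1/3)
r = 4.9582965e+07 m = 49582.9645 km
alt = r - R_E = 49582.9645 - 6371 = 43211.9645 km

43211.9645 km


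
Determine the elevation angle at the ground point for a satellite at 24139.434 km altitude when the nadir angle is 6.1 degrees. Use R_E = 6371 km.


r = R_E + alt = 30510.4340 km
Law of sines in the satellite / Earth-center / ground-point triangle:
  sin(nadir)/R_E = sin(90 + el)/r  =>  cos(el) = (r/R_E)*sin(nadir)
cos(el) = (30510.4340 / 6371.0000) * sin(6.1 deg) = 0.5088939
el = arccos(0.5088939) = 59.4098 deg
(Earth-central angle = 90 - nadir - el = 24.4902 deg)

59.4098 degrees


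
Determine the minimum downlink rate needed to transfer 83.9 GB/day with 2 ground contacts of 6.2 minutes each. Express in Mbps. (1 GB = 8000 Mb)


total contact time = 2 * 6.2 * 60 = 744.0000 s
data = 83.9 GB = 671200.0000 Mb
rate = 671200.0000 / 744.0000 = 902.1505 Mbps

902.1505 Mbps


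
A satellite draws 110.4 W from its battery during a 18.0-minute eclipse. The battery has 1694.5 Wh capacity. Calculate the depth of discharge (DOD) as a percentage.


E_used = P * t / 60 = 110.4 * 18.0 / 60 = 33.1200 Wh
DOD = E_used / E_total * 100 = 33.1200 / 1694.5 * 100
DOD = 1.9546 %

1.9546 %


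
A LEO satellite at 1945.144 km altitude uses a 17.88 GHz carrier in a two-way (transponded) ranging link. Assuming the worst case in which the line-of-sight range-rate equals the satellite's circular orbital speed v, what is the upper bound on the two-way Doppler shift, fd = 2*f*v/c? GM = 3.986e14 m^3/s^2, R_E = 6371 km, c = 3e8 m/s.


r = 8.316144e+06 m
v = sqrt(mu/r) = 6923.2123 m/s (worst-case radial velocity)
f = 17.88 GHz = 1.788e+10 Hz
fd = 2*f*v/c = 2*1.788e+10*6923.2123/3.0e+08
fd = 825246.9011 Hz

825246.9011 Hz


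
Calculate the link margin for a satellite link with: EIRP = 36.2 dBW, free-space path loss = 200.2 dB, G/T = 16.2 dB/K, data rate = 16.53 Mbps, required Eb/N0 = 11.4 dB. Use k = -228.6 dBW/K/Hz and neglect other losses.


C/N0 = EIRP - FSPL + G/T - k = 36.2 - 200.2 + 16.2 - (-228.6)
C/N0 = 80.8000 dB-Hz
R_b = 16.53 Mbps = 1.653e+07 bps -> 10*log10(R_b) = 72.1827 dB-Hz
Eb/N0 = C/N0 - 10*log10(R_b) = 80.8000 - 72.1827 = 8.6173 dB
Margin = Eb/N0 - Eb/N0_req = 8.6173 - 11.4 = -2.7827 dB (negative margin: link does not close)

-2.7827 dB


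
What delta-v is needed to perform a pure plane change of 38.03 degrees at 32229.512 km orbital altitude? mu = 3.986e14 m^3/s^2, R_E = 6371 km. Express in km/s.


r = 38600.5120 km = 3.8600512e+07 m
V = sqrt(mu/r) = 3213.4542 m/s
di = 38.03 deg = 0.6637487 rad
dV = 2*V*sin(di/2) = 2*3213.4542*sin(0.3318744)
dV = 2093.9875 m/s = 2.0940 km/s

2.0940 km/s


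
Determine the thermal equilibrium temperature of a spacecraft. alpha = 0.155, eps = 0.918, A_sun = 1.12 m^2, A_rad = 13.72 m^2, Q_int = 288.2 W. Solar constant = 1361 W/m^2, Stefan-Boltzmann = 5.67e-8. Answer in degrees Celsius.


Numerator = alpha*S*A_sun + Q_int = 0.155*1361*1.12 + 288.2 = 524.4696 W
Denominator = eps*sigma*A_rad = 0.918*5.67e-8*13.72 = 7.1413423e-07 W/K^4
T^4 = 7.3441319e+08 K^4
T = 164.6210 K = -108.5290 C

-108.5290 degrees Celsius


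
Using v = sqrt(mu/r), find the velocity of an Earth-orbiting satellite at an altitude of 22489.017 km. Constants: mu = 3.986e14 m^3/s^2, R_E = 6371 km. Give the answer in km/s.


r = R_E + alt = 6371.0 + 22489.017 = 28860.0170 km = 2.8860017e+07 m
v = sqrt(mu/r) = sqrt(3.986e14 / 2.8860017e+07) = 3716.3821 m/s = 3.7164 km/s

3.7164 km/s


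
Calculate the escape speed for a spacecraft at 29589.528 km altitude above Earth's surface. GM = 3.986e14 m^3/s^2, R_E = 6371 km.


r = 6371.0 + 29589.528 = 35960.5280 km = 3.5960528e+07 m
v_esc = sqrt(2*mu/r) = sqrt(2*3.986e14 / 3.5960528e+07)
v_esc = 4708.3703 m/s = 4.7084 km/s

4.7084 km/s


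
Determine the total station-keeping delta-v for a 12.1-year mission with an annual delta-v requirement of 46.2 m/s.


dV = rate * years = 46.2 * 12.1
dV = 559.0200 m/s

559.0200 m/s


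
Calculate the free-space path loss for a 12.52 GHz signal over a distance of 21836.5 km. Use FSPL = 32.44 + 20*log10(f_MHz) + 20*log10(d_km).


f = 12.52 GHz = 12520.0000 MHz
d = 21836.5 km
FSPL = 32.44 + 20*log10(12520.0000) + 20*log10(21836.5)
FSPL = 32.44 + 81.9521 + 86.7837
FSPL = 201.1757 dB

201.1757 dB


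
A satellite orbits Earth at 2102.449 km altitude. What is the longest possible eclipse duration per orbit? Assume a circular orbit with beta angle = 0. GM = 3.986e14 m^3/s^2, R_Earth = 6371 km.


r = 8473.4490 km
T = 129.3750 min
Eclipse fraction = arcsin(R_E/r)/pi = arcsin(6371.0000/8473.4490)/pi
= arcsin(0.751878)/pi = 0.2708518
Eclipse duration = 0.2708518 * 129.3750 = 35.0414 min

35.0414 minutes


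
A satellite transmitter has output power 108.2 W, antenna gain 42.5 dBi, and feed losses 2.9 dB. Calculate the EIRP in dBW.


Pt = 108.2 W = 20.3423 dBW
EIRP = Pt_dBW + Gt - losses = 20.3423 + 42.5 - 2.9 = 59.9423 dBW

59.9423 dBW


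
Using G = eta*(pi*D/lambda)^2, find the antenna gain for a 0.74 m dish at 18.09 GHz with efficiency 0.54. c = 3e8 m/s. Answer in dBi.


lambda = c/f = 3e8 / 1.809e+10 = 0.01658375 m
G = eta*(pi*D/lambda)^2 = 0.54*(pi*0.74/0.01658375)^2
G = 10611.8614 (linear)
G = 10*log10(10611.8614) = 40.2579 dBi

40.2579 dBi


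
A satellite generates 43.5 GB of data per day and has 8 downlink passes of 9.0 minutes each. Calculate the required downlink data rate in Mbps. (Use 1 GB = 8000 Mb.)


total contact time = 8 * 9.0 * 60 = 4320.0000 s
data = 43.5 GB = 348000.0000 Mb
rate = 348000.0000 / 4320.0000 = 80.5556 Mbps

80.5556 Mbps


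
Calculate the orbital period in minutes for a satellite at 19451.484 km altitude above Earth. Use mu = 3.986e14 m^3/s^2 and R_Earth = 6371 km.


r = 25822.4840 km = 2.5822484e+07 m
T = 2*pi*sqrt(r^3/mu) = 2*pi*sqrt(1.721845e+22 / 3.986e14)
T = 41296.0247 s = 688.2671 min

688.2671 minutes


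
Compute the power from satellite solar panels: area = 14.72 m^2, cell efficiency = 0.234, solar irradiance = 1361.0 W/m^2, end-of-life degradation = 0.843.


P = area * eta * S * degradation
P = 14.72 * 0.234 * 1361.0 * 0.843
P = 3951.9311 W

3951.9311 W


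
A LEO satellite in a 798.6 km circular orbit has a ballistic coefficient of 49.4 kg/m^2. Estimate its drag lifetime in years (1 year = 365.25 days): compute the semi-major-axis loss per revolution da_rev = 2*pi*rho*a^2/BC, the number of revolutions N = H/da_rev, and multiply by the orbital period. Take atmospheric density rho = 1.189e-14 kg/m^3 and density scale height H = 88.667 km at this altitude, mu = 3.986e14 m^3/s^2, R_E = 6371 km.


a = R_E + alt = 7169.6000 km = 7.1696e+06 m
da_rev = 2*pi*rho*a^2/BC = 2*pi*1.189e-14*(7.1696e+06)^2/49.4 = 0.0777364363 m per revolution
N = H/da_rev = 88667.0000 m / 0.0777364363 m = 1.1406106e+06 revolutions
P = 2*pi*sqrt(a^3/mu) = 6041.6229 s
lifetime = N*P = 1.1406106e+06 * 6041.6229 = 6.8911388e+09 s = 79758.5511 days
years = 79758.5511 / 365.25 = 218.3670 years

218.3670 years


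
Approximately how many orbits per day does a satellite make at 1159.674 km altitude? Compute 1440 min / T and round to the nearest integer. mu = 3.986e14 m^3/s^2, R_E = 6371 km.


r = 7.530674e+06 m
T = 2*pi*sqrt(r^3/mu) = 6503.7223 s = 108.3954 min
revs/day = 1440 / 108.3954 = 13.2847
Rounded: 13 revolutions per day

13 revolutions per day


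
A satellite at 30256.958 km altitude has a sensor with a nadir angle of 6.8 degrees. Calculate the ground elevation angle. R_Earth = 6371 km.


r = R_E + alt = 36627.9580 km
Law of sines in the satellite / Earth-center / ground-point triangle:
  sin(nadir)/R_E = sin(90 + el)/r  =>  cos(el) = (r/R_E)*sin(nadir)
cos(el) = (36627.9580 / 6371.0000) * sin(6.8 deg) = 0.6807245
el = arccos(0.6807245) = 47.0997 deg
(Earth-central angle = 90 - nadir - el = 36.1003 deg)

47.0997 degrees


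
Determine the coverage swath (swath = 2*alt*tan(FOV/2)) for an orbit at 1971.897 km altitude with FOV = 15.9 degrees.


FOV = 15.9 deg = 0.2775074 rad
swath = 2 * alt * tan(FOV/2) = 2 * 1971.897 * tan(0.1387537)
swath = 2 * 1971.897 * 0.139651
swath = 550.7549 km

550.7549 km


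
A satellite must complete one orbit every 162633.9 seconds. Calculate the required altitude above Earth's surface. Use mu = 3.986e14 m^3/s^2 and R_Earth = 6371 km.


T = 162633.9 s
r = (mu*T^2/(4*pi^2))^(1/3) = (3.986e14 * 162633.9^2 / (4*pi^2))^(1/3)
r = 6.4397139e+07 m = 64397.1386 km
alt = r - R_E = 64397.1386 - 6371 = 58026.1386 km

58026.1386 km


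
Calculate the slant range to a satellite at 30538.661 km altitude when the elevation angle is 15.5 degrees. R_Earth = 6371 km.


h = 30538.661 km, el = 15.5 deg
d = -R_E*sin(el) + sqrt((R_E*sin(el))^2 + 2*R_E*h + h^2)
d = -6371.0000*sin(0.270526) + sqrt((6371.0000*0.2672384)^2 + 2*6371.0000*30538.661 + 30538.661^2)
d = 34692.9213 km

34692.9213 km


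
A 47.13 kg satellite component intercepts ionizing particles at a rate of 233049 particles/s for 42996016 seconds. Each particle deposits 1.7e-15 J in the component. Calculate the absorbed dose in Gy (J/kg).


Total energy deposited = rate * time * E_per
  = 233049 * 42996016 * 1.7e-15 = 0.0170343 J
Dose = E_total / mass = 0.0170343 / 47.13
Dose = 3.6143228e-04 Gy

3.6143e-04 Gy


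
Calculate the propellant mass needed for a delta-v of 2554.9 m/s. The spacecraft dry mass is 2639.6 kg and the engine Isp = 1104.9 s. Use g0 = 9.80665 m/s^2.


ve = Isp * g0 = 1104.9 * 9.80665 = 10835.367585 m/s
mass ratio = exp(dv/ve) = exp(2554.9/10835.367585) = 1.26591179
m_prop = m_dry * (mr - 1) = 2639.6 * (1.26591179 - 1)
m_prop = 701.9008 kg

701.9008 kg


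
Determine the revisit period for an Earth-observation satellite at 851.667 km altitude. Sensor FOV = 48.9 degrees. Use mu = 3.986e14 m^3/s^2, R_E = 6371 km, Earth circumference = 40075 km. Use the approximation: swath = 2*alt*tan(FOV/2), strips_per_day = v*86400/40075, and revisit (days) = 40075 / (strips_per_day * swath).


swath = 2*851.667*tan(0.426733) = 774.4596 km
v = sqrt(mu/r) = 7428.8203 m/s = 7.4288 km/s
strips/day = v*86400/40075 = 7.4288*86400/40075 = 16.0162
coverage/day = strips * swath = 16.0162 * 774.4596 = 12403.9162 km
revisit = 40075 / 12403.9162 = 3.2308 days

3.2308 days


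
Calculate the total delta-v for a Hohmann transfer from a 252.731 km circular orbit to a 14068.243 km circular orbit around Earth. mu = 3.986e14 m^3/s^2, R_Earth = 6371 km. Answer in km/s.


r1 = 6623.7310 km = 6.623731e+06 m
r2 = 20439.2430 km = 2.0439243e+07 m
dv1 = sqrt(mu/r1)*(sqrt(2*r2/(r1+r2)) - 1) = 1776.6195 m/s
dv2 = sqrt(mu/r2)*(1 - sqrt(2*r1/(r1+r2))) = 1326.3836 m/s
total dv = |dv1| + |dv2| = 1776.6195 + 1326.3836 = 3103.0031 m/s = 3.1030 km/s

3.1030 km/s


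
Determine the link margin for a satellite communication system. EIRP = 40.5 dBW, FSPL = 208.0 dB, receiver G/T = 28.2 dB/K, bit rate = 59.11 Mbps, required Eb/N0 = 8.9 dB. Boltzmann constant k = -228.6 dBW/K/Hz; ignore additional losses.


C/N0 = EIRP - FSPL + G/T - k = 40.5 - 208.0 + 28.2 - (-228.6)
C/N0 = 89.3000 dB-Hz
R_b = 59.11 Mbps = 5.911e+07 bps -> 10*log10(R_b) = 77.7166 dB-Hz
Eb/N0 = C/N0 - 10*log10(R_b) = 89.3000 - 77.7166 = 11.5834 dB
Margin = Eb/N0 - Eb/N0_req = 11.5834 - 8.9 = 2.6834 dB (link closes)

2.6834 dB


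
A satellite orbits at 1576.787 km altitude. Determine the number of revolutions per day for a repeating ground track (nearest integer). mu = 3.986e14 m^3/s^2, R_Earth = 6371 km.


r = 7.947787e+06 m
T = 2*pi*sqrt(r^3/mu) = 7051.4844 s = 117.5247 min
revs/day = 1440 / 117.5247 = 12.2527
Rounded: 12 revolutions per day

12 revolutions per day


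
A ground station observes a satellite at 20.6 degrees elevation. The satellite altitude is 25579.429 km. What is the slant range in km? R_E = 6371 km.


h = 25579.429 km, el = 20.6 deg
d = -R_E*sin(el) + sqrt((R_E*sin(el))^2 + 2*R_E*h + h^2)
d = -6371.0000*sin(0.3595378) + sqrt((6371.0000*0.3518416)^2 + 2*6371.0000*25579.429 + 25579.429^2)
d = 29147.3475 km

29147.3475 km


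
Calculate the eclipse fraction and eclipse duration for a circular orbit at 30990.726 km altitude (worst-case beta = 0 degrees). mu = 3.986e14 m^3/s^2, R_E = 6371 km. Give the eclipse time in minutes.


r = 37361.7260 km
T = 1197.8443 min
Eclipse fraction = arcsin(R_E/r)/pi = arcsin(6371.0000/37361.7260)/pi
= arcsin(0.1705221)/pi = 0.05454542
Eclipse duration = 0.05454542 * 1197.8443 = 65.3369 min

65.3369 minutes


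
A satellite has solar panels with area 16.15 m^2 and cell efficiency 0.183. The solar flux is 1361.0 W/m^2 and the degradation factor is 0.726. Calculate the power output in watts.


P = area * eta * S * degradation
P = 16.15 * 0.183 * 1361.0 * 0.726
P = 2920.2388 W

2920.2388 W


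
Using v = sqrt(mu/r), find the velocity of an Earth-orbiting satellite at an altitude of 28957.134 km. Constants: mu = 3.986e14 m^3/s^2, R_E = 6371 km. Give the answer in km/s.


r = R_E + alt = 6371.0 + 28957.134 = 35328.1340 km = 3.5328134e+07 m
v = sqrt(mu/r) = sqrt(3.986e14 / 3.5328134e+07) = 3358.9868 m/s = 3.3590 km/s

3.3590 km/s


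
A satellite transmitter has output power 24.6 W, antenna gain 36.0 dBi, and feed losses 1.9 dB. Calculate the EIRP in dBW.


Pt = 24.6 W = 13.9094 dBW
EIRP = Pt_dBW + Gt - losses = 13.9094 + 36.0 - 1.9 = 48.0094 dBW

48.0094 dBW


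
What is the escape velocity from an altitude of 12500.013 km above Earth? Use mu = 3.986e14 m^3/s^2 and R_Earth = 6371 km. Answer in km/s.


r = 6371.0 + 12500.013 = 18871.0130 km = 1.8871013e+07 m
v_esc = sqrt(2*mu/r) = sqrt(2*3.986e14 / 1.8871013e+07)
v_esc = 6499.5911 m/s = 6.4996 km/s

6.4996 km/s


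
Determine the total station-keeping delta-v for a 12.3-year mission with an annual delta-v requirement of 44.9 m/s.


dV = rate * years = 44.9 * 12.3
dV = 552.2700 m/s

552.2700 m/s


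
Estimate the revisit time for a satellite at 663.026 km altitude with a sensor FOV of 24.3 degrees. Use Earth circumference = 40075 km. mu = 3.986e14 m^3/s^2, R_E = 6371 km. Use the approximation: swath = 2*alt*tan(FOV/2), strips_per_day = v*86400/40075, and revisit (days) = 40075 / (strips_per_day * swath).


swath = 2*663.026*tan(0.2120575) = 285.4915 km
v = sqrt(mu/r) = 7527.7756 m/s = 7.5278 km/s
strips/day = v*86400/40075 = 7.5278*86400/40075 = 16.2296
coverage/day = strips * swath = 16.2296 * 285.4915 = 4633.4032 km
revisit = 40075 / 4633.4032 = 8.6492 days

8.6492 days


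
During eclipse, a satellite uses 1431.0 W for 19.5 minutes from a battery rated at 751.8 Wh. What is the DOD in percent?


E_used = P * t / 60 = 1431.0 * 19.5 / 60 = 465.0750 Wh
DOD = E_used / E_total * 100 = 465.0750 / 751.8 * 100
DOD = 61.8615 %

61.8615 %


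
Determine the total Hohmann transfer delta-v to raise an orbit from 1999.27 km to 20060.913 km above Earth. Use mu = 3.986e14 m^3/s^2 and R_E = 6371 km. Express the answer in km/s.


r1 = 8370.2700 km = 8.37027e+06 m
r2 = 26431.9130 km = 2.6431913e+07 m
dv1 = sqrt(mu/r1)*(sqrt(2*r2/(r1+r2)) - 1) = 1604.2211 m/s
dv2 = sqrt(mu/r2)*(1 - sqrt(2*r1/(r1+r2))) = 1190.0236 m/s
total dv = |dv1| + |dv2| = 1604.2211 + 1190.0236 = 2794.2447 m/s = 2.7942 km/s

2.7942 km/s


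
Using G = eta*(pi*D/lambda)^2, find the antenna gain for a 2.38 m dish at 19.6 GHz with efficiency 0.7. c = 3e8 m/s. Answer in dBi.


lambda = c/f = 3e8 / 1.96e+10 = 0.01530612 m
G = eta*(pi*D/lambda)^2 = 0.7*(pi*2.38/0.01530612)^2
G = 167040.3275 (linear)
G = 10*log10(167040.3275) = 52.2282 dBi

52.2282 dBi


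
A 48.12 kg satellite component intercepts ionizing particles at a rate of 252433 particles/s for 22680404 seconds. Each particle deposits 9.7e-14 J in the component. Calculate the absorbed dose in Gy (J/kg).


Total energy deposited = rate * time * E_per
  = 252433 * 22680404 * 9.7e-14 = 0.5553524 J
Dose = E_total / mass = 0.5553524 / 48.12
Dose = 0.01154099 Gy

0.0115 Gy


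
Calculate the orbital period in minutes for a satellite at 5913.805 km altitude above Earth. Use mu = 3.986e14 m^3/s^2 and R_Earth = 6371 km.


r = 12284.8050 km = 1.2284805e+07 m
T = 2*pi*sqrt(r^3/mu) = 2*pi*sqrt(1.853979e+21 / 3.986e14)
T = 13550.7590 s = 225.8460 min

225.8460 minutes


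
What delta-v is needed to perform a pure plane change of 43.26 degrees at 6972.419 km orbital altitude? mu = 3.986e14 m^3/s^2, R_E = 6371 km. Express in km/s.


r = 13343.4190 km = 1.3343419e+07 m
V = sqrt(mu/r) = 5465.5653 m/s
di = 43.26 deg = 0.7550294 rad
dV = 2*V*sin(di/2) = 2*5465.5653*sin(0.3775147)
dV = 4029.3386 m/s = 4.0293 km/s

4.0293 km/s


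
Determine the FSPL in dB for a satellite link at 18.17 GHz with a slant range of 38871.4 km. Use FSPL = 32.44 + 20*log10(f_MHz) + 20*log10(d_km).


f = 18.17 GHz = 18170.0000 MHz
d = 38871.4 km
FSPL = 32.44 + 20*log10(18170.0000) + 20*log10(38871.4)
FSPL = 32.44 + 85.1871 + 91.7926
FSPL = 209.4197 dB

209.4197 dB


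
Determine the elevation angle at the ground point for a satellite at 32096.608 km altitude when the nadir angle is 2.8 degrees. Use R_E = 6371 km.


r = R_E + alt = 38467.6080 km
Law of sines in the satellite / Earth-center / ground-point triangle:
  sin(nadir)/R_E = sin(90 + el)/r  =>  cos(el) = (r/R_E)*sin(nadir)
cos(el) = (38467.6080 / 6371.0000) * sin(2.8 deg) = 0.2949512
el = arccos(0.2949512) = 72.8454 deg
(Earth-central angle = 90 - nadir - el = 14.3546 deg)

72.8454 degrees


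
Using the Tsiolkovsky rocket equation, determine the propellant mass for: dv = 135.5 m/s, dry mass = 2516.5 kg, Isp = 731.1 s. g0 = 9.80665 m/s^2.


ve = Isp * g0 = 731.1 * 9.80665 = 7169.641815 m/s
mass ratio = exp(dv/ve) = exp(135.5/7169.641815) = 1.01907885
m_prop = m_dry * (mr - 1) = 2516.5 * (1.01907885 - 1)
m_prop = 48.0119 kg

48.0119 kg


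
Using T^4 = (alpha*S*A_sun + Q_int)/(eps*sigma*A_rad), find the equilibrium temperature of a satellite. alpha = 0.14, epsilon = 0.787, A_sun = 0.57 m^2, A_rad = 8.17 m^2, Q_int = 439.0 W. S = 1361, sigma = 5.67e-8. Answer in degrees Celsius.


Numerator = alpha*S*A_sun + Q_int = 0.14*1361*0.57 + 439.0 = 547.6078 W
Denominator = eps*sigma*A_rad = 0.787*5.67e-8*8.17 = 3.6456909e-07 W/K^4
T^4 = 1.5020686e+09 K^4
T = 196.8668 K = -76.2832 C

-76.2832 degrees Celsius


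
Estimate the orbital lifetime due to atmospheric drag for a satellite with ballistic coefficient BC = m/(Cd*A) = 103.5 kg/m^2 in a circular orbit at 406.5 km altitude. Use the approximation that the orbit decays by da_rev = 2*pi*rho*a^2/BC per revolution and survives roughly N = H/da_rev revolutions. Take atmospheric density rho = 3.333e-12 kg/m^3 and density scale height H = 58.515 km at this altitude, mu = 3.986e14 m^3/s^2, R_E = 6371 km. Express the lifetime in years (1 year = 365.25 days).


a = R_E + alt = 6777.5000 km = 6.7775e+06 m
da_rev = 2*pi*rho*a^2/BC = 2*pi*3.333e-12*(6.7775e+06)^2/103.5 = 9.294240 m per revolution
N = H/da_rev = 58515.0000 m / 9.294240 m = 6295.8348 revolutions
P = 2*pi*sqrt(a^3/mu) = 5552.8445 s
lifetime = N*P = 6295.8348 * 5552.8445 = 3.4959792e+07 s = 404.6272 days
years = 404.6272 / 365.25 = 1.1078 years

1.1078 years


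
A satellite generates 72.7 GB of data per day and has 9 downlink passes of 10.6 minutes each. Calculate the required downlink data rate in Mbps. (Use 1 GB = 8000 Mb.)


total contact time = 9 * 10.6 * 60 = 5724.0000 s
data = 72.7 GB = 581600.0000 Mb
rate = 581600.0000 / 5724.0000 = 101.6073 Mbps

101.6073 Mbps


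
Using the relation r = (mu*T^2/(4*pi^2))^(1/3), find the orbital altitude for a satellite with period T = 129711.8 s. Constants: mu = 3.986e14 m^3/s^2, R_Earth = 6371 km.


T = 129711.8 s
r = (mu*T^2/(4*pi^2))^(1/3) = (3.986e14 * 129711.8^2 / (4*pi^2))^(1/3)
r = 5.5383302e+07 m = 55383.3018 km
alt = r - R_E = 55383.3018 - 6371 = 49012.3018 km

49012.3018 km


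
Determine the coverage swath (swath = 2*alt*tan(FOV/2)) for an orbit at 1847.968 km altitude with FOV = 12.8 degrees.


FOV = 12.8 deg = 0.2234021 rad
swath = 2 * alt * tan(FOV/2) = 2 * 1847.968 * tan(0.1117011)
swath = 2 * 1847.968 * 0.112168
swath = 414.5656 km

414.5656 km


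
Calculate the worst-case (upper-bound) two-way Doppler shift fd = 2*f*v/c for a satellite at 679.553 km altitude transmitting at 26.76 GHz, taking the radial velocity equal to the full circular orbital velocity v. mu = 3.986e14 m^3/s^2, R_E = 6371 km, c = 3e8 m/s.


r = 7.050553e+06 m
v = sqrt(mu/r) = 7518.9476 m/s (worst-case radial velocity)
f = 26.76 GHz = 2.676e+10 Hz
fd = 2*f*v/c = 2*2.676e+10*7518.9476/3.0e+08
fd = 1.3413802e+06 Hz

1.3414e+06 Hz


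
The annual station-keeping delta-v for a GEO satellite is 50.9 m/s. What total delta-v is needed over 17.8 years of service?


dV = rate * years = 50.9 * 17.8
dV = 906.0200 m/s

906.0200 m/s


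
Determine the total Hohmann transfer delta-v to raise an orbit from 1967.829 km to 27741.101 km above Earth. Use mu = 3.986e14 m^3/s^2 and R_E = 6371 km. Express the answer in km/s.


r1 = 8338.8290 km = 8.338829e+06 m
r2 = 34112.1010 km = 3.4112101e+07 m
dv1 = sqrt(mu/r1)*(sqrt(2*r2/(r1+r2)) - 1) = 1851.0057 m/s
dv2 = sqrt(mu/r2)*(1 - sqrt(2*r1/(r1+r2))) = 1275.7470 m/s
total dv = |dv1| + |dv2| = 1851.0057 + 1275.7470 = 3126.7527 m/s = 3.1268 km/s

3.1268 km/s


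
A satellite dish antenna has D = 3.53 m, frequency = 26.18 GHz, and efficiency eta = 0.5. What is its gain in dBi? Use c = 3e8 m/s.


lambda = c/f = 3e8 / 2.618e+10 = 0.01145913 m
G = eta*(pi*D/lambda)^2 = 0.5*(pi*3.53/0.01145913)^2
G = 468291.1340 (linear)
G = 10*log10(468291.1340) = 56.7052 dBi

56.7052 dBi


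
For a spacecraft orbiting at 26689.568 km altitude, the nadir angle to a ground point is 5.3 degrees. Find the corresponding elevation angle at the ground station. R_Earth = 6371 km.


r = R_E + alt = 33060.5680 km
Law of sines in the satellite / Earth-center / ground-point triangle:
  sin(nadir)/R_E = sin(90 + el)/r  =>  cos(el) = (r/R_E)*sin(nadir)
cos(el) = (33060.5680 / 6371.0000) * sin(5.3 deg) = 0.479332
el = arccos(0.479332) = 61.3582 deg
(Earth-central angle = 90 - nadir - el = 23.3418 deg)

61.3582 degrees


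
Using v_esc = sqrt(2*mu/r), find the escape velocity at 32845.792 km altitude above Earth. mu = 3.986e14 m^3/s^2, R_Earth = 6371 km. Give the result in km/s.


r = 6371.0 + 32845.792 = 39216.7920 km = 3.9216792e+07 m
v_esc = sqrt(2*mu/r) = sqrt(2*3.986e14 / 3.9216792e+07)
v_esc = 4508.6613 m/s = 4.5087 km/s

4.5087 km/s


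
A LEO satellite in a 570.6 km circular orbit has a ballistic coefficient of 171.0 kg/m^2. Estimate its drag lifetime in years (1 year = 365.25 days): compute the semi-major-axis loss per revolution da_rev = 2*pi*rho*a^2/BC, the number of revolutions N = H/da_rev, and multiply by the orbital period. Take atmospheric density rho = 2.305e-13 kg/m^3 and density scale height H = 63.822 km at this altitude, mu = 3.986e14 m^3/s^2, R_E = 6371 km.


a = R_E + alt = 6941.6000 km = 6.9416e+06 m
da_rev = 2*pi*rho*a^2/BC = 2*pi*2.305e-13*(6.9416e+06)^2/171.0 = 0.408106824 m per revolution
N = H/da_rev = 63822.0000 m / 0.408106824 m = 156385.5252 revolutions
P = 2*pi*sqrt(a^3/mu) = 5755.7324 s
lifetime = N*P = 156385.5252 * 5755.7324 = 9.0011324e+08 s = 10417.9773 days
years = 10417.9773 / 365.25 = 28.5229 years

28.5229 years


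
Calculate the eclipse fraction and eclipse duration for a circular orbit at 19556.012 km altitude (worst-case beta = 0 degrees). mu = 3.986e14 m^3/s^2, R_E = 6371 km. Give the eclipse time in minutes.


r = 25927.0120 km
T = 692.4504 min
Eclipse fraction = arcsin(R_E/r)/pi = arcsin(6371.0000/25927.0120)/pi
= arcsin(0.2457283)/pi = 0.07902709
Eclipse duration = 0.07902709 * 692.4504 = 54.7223 min

54.7223 minutes


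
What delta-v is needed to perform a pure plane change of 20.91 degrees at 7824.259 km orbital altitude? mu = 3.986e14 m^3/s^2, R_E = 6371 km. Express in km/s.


r = 14195.2590 km = 1.4195259e+07 m
V = sqrt(mu/r) = 5299.0374 m/s
di = 20.91 deg = 0.3649483 rad
dV = 2*V*sin(di/2) = 2*5299.0374*sin(0.1824742)
dV = 1923.1608 m/s = 1.9232 km/s

1.9232 km/s


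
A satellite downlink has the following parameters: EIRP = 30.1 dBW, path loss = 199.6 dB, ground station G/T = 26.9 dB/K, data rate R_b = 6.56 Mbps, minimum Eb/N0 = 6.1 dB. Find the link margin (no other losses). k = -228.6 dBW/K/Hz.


C/N0 = EIRP - FSPL + G/T - k = 30.1 - 199.6 + 26.9 - (-228.6)
C/N0 = 86.0000 dB-Hz
R_b = 6.56 Mbps = 6.56e+06 bps -> 10*log10(R_b) = 68.1690 dB-Hz
Eb/N0 = C/N0 - 10*log10(R_b) = 86.0000 - 68.1690 = 17.8310 dB
Margin = Eb/N0 - Eb/N0_req = 17.8310 - 6.1 = 11.7310 dB (link closes)

11.7310 dB


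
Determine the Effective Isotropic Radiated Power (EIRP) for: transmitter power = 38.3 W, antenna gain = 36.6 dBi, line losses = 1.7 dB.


Pt = 38.3 W = 15.8320 dBW
EIRP = Pt_dBW + Gt - losses = 15.8320 + 36.6 - 1.7 = 50.7320 dBW

50.7320 dBW


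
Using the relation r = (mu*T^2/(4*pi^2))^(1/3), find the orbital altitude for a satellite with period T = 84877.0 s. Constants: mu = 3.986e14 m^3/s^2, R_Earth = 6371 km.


T = 84877.0 s
r = (mu*T^2/(4*pi^2))^(1/3) = (3.986e14 * 84877.0^2 / (4*pi^2))^(1/3)
r = 4.1743212e+07 m = 41743.2123 km
alt = r - R_E = 41743.2123 - 6371 = 35372.2123 km

35372.2123 km


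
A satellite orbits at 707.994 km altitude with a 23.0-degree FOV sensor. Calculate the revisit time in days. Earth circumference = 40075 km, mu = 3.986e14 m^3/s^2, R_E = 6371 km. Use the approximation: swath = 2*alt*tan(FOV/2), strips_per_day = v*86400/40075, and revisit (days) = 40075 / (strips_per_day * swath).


swath = 2*707.994*tan(0.2007129) = 288.0860 km
v = sqrt(mu/r) = 7503.8281 m/s = 7.5038 km/s
strips/day = v*86400/40075 = 7.5038*86400/40075 = 16.1779
coverage/day = strips * swath = 16.1779 * 288.0860 = 4660.6368 km
revisit = 40075 / 4660.6368 = 8.5986 days

8.5986 days


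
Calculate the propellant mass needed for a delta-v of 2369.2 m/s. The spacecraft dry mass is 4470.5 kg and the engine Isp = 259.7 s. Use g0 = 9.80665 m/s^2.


ve = Isp * g0 = 259.7 * 9.80665 = 2546.787005 m/s
mass ratio = exp(dv/ve) = exp(2369.2/2546.787005) = 2.53519404
m_prop = m_dry * (mr - 1) = 4470.5 * (2.53519404 - 1)
m_prop = 6863.0849 kg

6863.0849 kg


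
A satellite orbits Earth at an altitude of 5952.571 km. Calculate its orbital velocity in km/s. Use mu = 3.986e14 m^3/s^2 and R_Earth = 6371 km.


r = R_E + alt = 6371.0 + 5952.571 = 12323.5710 km = 1.2323571e+07 m
v = sqrt(mu/r) = sqrt(3.986e14 / 1.2323571e+07) = 5687.2244 m/s = 5.6872 km/s

5.6872 km/s


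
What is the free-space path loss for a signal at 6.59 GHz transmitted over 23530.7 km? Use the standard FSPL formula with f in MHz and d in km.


f = 6.59 GHz = 6590.0000 MHz
d = 23530.7 km
FSPL = 32.44 + 20*log10(6590.0000) + 20*log10(23530.7)
FSPL = 32.44 + 76.3777 + 87.4327
FSPL = 196.2504 dB

196.2504 dB


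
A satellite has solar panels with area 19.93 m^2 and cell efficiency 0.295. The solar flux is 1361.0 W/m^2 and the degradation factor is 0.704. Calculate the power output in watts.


P = area * eta * S * degradation
P = 19.93 * 0.295 * 1361.0 * 0.704
P = 5633.2639 W

5633.2639 W


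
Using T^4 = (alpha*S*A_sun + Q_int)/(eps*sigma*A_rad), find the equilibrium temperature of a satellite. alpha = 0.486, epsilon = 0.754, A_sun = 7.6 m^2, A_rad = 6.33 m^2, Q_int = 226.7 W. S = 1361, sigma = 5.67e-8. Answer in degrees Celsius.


Numerator = alpha*S*A_sun + Q_int = 0.486*1361*7.6 + 226.7 = 5253.6896 W
Denominator = eps*sigma*A_rad = 0.754*5.67e-8*6.33 = 2.7061889e-07 W/K^4
T^4 = 1.941361e+10 K^4
T = 373.2730 K = 100.1230 C

100.1230 degrees Celsius


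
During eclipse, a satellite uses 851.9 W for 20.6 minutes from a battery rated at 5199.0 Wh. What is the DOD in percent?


E_used = P * t / 60 = 851.9 * 20.6 / 60 = 292.4857 Wh
DOD = E_used / E_total * 100 = 292.4857 / 5199.0 * 100
DOD = 5.6258 %

5.6258 %


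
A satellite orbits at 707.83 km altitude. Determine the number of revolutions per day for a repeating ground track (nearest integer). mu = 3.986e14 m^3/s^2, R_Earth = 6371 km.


r = 7.07883e+06 m
T = 2*pi*sqrt(r^3/mu) = 5927.2527 s = 98.7875 min
revs/day = 1440 / 98.7875 = 14.5767
Rounded: 15 revolutions per day

15 revolutions per day
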